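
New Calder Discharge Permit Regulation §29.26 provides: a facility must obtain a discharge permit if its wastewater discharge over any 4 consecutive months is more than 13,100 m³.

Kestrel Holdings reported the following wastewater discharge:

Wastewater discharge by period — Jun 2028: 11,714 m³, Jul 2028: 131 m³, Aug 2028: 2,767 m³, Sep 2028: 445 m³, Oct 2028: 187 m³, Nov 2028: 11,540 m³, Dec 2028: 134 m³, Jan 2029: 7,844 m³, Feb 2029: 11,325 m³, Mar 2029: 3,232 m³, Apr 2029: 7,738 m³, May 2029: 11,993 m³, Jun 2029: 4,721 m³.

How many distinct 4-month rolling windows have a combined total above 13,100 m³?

8

Jun 2028–Sep 2028: 11,714 m³ + 131 m³ + 2,767 m³ + 445 m³ = 15,057 m³ (over)
Jul 2028–Oct 2028: 131 m³ + 2,767 m³ + 445 m³ + 187 m³ = 3,530 m³ (under)
Aug 2028–Nov 2028: 2,767 m³ + 445 m³ + 187 m³ + 11,540 m³ = 14,939 m³ (over)
Sep 2028–Dec 2028: 445 m³ + 187 m³ + 11,540 m³ + 134 m³ = 12,306 m³ (under)
Oct 2028–Jan 2029: 187 m³ + 11,540 m³ + 134 m³ + 7,844 m³ = 19,705 m³ (over)
Nov 2028–Feb 2029: 11,540 m³ + 134 m³ + 7,844 m³ + 11,325 m³ = 30,843 m³ (over)
Dec 2028–Mar 2029: 134 m³ + 7,844 m³ + 11,325 m³ + 3,232 m³ = 22,535 m³ (over)
Jan 2029–Apr 2029: 7,844 m³ + 11,325 m³ + 3,232 m³ + 7,738 m³ = 30,139 m³ (over)
Feb 2029–May 2029: 11,325 m³ + 3,232 m³ + 7,738 m³ + 11,993 m³ = 34,288 m³ (over)
Mar 2029–Jun 2029: 3,232 m³ + 7,738 m³ + 11,993 m³ + 4,721 m³ = 27,684 m³ (over)
8 windows exceed the threshold.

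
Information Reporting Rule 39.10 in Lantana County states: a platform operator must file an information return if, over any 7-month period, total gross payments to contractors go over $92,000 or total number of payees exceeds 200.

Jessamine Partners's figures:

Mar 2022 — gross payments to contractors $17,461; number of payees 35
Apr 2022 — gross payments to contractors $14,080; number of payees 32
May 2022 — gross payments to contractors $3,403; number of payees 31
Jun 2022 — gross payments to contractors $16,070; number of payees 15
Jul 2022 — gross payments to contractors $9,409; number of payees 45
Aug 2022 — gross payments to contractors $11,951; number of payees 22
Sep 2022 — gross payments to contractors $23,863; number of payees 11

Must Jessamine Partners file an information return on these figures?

Yes

Total gross payments to contractors: $17,461 + $14,080 + $3,403 + $16,070 + $9,409 + $11,951 + $23,863 = $96,237 (> $92,000).
Total number of payees: 35 + 32 + 31 + 15 + 45 + 22 + 11 = 191 (≤ 200).
The test is 'or': at least one threshold is exceeded.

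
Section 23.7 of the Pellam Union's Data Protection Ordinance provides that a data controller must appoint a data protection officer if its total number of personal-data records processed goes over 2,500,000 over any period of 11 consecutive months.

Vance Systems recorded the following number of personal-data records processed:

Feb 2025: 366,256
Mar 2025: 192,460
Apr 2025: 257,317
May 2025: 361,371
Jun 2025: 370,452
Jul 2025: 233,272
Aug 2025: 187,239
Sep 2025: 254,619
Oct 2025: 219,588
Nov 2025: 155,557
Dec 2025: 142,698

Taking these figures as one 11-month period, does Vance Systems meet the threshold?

Yes

Total number of personal-data records processed: 366,256 + 192,460 + 257,317 + 361,371 + 370,452 + 233,272 + 187,239 + 254,619 + 219,588 + 155,557 + 142,698 = 2,740,829.
2,740,829 > 2,500,000, so the threshold is exceeded.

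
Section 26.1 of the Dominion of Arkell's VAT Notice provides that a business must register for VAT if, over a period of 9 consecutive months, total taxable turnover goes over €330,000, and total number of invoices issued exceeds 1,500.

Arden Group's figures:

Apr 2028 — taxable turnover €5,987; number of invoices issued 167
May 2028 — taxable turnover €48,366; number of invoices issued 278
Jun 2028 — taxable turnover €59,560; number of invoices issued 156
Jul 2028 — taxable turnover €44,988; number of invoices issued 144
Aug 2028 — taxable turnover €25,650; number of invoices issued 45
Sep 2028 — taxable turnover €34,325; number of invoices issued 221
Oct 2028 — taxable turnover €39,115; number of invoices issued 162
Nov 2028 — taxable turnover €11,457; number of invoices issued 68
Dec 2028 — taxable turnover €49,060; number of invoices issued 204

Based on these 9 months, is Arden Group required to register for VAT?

No

Total taxable turnover: €5,987 + €48,366 + €59,560 + €44,988 + €25,650 + €34,325 + €39,115 + €11,457 + €49,060 = €318,508 (≤ €330,000).
Total number of invoices issued: 167 + 278 + 156 + 144 + 45 + 221 + 162 + 68 + 204 = 1,445 (≤ 1,500).
The test is 'and': the rule requires both, and at least one is not exceeded.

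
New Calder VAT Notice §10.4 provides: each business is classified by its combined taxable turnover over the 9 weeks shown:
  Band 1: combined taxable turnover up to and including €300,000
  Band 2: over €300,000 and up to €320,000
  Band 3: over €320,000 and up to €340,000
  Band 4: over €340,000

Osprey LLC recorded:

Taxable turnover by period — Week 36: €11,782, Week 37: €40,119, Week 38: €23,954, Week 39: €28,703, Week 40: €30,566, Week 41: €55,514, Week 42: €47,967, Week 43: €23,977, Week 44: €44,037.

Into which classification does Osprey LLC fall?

Combined taxable turnover: €11,782 + €40,119 + €23,954 + €28,703 + €30,566 + €55,514 + €47,967 + €23,977 + €44,037 = €306,619.
€300,000 < €306,619 ≤ €320,000, so Band 2 applies.

Band 2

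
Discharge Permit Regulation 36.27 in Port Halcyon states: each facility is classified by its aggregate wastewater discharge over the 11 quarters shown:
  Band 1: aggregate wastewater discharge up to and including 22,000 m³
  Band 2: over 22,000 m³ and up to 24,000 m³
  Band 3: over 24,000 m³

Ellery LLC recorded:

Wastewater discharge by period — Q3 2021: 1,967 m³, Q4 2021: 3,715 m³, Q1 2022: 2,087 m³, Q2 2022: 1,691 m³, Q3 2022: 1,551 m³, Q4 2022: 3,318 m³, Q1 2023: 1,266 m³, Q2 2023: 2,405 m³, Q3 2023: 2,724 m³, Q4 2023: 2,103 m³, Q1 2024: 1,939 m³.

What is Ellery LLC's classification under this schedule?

Aggregate wastewater discharge: 1,967 m³ + 3,715 m³ + 2,087 m³ + 1,691 m³ + 1,551 m³ + 3,318 m³ + 1,266 m³ + 2,405 m³ + 2,724 m³ + 2,103 m³ + 1,939 m³ = 24,766 m³.
24,766 m³ > 24,000 m³, so Band 3 applies.

Band 3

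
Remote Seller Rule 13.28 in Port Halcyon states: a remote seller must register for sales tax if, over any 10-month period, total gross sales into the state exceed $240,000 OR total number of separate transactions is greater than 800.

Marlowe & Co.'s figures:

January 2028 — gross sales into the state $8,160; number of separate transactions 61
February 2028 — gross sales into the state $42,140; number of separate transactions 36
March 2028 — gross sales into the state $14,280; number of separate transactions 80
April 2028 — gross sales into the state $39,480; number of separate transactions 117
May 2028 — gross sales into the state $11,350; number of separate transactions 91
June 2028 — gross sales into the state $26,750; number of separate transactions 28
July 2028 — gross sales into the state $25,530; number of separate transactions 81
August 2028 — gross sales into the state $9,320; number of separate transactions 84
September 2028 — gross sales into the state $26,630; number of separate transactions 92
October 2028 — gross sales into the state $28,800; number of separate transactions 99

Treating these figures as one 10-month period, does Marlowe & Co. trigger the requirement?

Total gross sales into the state: $8,160 + $42,140 + $14,280 + $39,480 + $11,350 + $26,750 + $25,530 + $9,320 + $26,630 + $28,800 = $232,440 (≤ $240,000).
Total number of separate transactions: 61 + 36 + 80 + 117 + 91 + 28 + 81 + 84 + 92 + 99 = 769 (≤ 800).
The test is 'or': neither threshold is exceeded.

No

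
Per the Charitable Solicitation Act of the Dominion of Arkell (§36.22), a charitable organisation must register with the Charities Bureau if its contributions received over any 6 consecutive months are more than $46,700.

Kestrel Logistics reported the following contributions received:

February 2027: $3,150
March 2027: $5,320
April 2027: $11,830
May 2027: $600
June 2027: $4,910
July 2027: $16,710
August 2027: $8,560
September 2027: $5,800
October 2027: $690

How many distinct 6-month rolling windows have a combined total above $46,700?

2

February 2027–July 2027: $3,150 + $5,320 + $11,830 + $600 + $4,910 + $16,710 = $42,520 (under)
March 2027–August 2027: $5,320 + $11,830 + $600 + $4,910 + $16,710 + $8,560 = $47,930 (over)
April 2027–September 2027: $11,830 + $600 + $4,910 + $16,710 + $8,560 + $5,800 = $48,410 (over)
May 2027–October 2027: $600 + $4,910 + $16,710 + $8,560 + $5,800 + $690 = $37,270 (under)
2 windows exceed the threshold.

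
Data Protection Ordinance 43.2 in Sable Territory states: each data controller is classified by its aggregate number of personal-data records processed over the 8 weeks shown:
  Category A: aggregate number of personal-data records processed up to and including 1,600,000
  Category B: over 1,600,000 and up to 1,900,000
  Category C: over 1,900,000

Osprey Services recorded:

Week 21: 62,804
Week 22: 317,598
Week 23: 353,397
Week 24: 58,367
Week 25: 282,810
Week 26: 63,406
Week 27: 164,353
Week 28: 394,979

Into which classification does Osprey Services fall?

Category B

Aggregate number of personal-data records processed: 62,804 + 317,598 + 353,397 + 58,367 + 282,810 + 63,406 + 164,353 + 394,979 = 1,697,714.
1,600,000 < 1,697,714 ≤ 1,900,000, so Category B applies.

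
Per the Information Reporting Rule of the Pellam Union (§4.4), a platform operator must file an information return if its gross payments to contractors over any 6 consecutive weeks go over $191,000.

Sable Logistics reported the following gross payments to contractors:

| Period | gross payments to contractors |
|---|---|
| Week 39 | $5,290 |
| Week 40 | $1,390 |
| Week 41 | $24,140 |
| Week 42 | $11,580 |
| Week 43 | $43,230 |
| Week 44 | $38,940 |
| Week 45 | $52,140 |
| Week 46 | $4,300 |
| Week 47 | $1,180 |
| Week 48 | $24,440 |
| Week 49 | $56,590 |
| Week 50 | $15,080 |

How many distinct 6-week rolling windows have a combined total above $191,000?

Week 39–Week 44: $5,290 + $1,390 + $24,140 + $11,580 + $43,230 + $38,940 = $124,570 (under)
Week 40–Week 45: $1,390 + $24,140 + $11,580 + $43,230 + $38,940 + $52,140 = $171,420 (under)
Week 41–Week 46: $24,140 + $11,580 + $43,230 + $38,940 + $52,140 + $4,300 = $174,330 (under)
Week 42–Week 47: $11,580 + $43,230 + $38,940 + $52,140 + $4,300 + $1,180 = $151,370 (under)
Week 43–Week 48: $43,230 + $38,940 + $52,140 + $4,300 + $1,180 + $24,440 = $164,230 (under)
Week 44–Week 49: $38,940 + $52,140 + $4,300 + $1,180 + $24,440 + $56,590 = $177,590 (under)
Week 45–Week 50: $52,140 + $4,300 + $1,180 + $24,440 + $56,590 + $15,080 = $153,730 (under)
0 windows exceed the threshold.

0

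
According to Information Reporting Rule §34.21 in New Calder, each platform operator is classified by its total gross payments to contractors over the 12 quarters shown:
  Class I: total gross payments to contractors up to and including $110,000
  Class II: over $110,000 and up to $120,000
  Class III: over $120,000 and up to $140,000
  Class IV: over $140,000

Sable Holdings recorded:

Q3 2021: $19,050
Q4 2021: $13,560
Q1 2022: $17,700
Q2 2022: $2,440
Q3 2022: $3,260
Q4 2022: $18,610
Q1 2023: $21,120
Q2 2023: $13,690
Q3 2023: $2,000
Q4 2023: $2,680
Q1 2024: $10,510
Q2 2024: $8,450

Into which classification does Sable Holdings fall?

Total gross payments to contractors: $19,050 + $13,560 + $17,700 + $2,440 + $3,260 + $18,610 + $21,120 + $13,690 + $2,000 + $2,680 + $10,510 + $8,450 = $133,070.
$120,000 < $133,070 ≤ $140,000, so Class III applies.

Class III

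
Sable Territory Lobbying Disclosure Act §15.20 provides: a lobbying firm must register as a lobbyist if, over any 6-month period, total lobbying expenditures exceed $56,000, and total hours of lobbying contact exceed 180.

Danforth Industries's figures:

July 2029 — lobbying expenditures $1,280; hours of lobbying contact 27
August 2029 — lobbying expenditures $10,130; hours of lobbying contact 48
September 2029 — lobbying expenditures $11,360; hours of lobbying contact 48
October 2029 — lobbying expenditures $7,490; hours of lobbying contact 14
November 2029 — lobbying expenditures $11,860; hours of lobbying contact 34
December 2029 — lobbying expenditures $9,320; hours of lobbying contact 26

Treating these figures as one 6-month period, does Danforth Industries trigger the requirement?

Total lobbying expenditures: $1,280 + $10,130 + $11,360 + $7,490 + $11,860 + $9,320 = $51,440 (≤ $56,000).
Total hours of lobbying contact: 27 + 48 + 48 + 14 + 34 + 26 = 197 (> 180).
The test is 'and': the rule requires both, and at least one is not exceeded.

No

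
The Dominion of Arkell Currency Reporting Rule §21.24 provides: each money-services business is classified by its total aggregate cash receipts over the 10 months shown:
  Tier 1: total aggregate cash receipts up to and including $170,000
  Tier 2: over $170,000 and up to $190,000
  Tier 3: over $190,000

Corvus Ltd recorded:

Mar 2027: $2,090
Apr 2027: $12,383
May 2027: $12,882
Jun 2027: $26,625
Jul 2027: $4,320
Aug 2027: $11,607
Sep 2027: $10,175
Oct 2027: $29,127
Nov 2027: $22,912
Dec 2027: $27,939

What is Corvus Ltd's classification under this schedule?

Total aggregate cash receipts: $2,090 + $12,383 + $12,882 + $26,625 + $4,320 + $11,607 + $10,175 + $29,127 + $22,912 + $27,939 = $160,060.
$160,060 ≤ $170,000, so Tier 1 applies.

Tier 1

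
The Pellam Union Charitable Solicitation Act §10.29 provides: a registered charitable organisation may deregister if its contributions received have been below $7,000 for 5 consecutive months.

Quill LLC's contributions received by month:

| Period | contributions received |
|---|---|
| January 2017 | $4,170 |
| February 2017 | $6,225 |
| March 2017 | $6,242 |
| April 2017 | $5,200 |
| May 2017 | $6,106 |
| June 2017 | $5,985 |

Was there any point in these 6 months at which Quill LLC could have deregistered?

Months below $7,000: January 2017, February 2017, March 2017, April 2017, May 2017, June 2017.
Longest run of consecutive months below the threshold: 6.
6 ≥ 5, so Quill LLC became eligible.

Yes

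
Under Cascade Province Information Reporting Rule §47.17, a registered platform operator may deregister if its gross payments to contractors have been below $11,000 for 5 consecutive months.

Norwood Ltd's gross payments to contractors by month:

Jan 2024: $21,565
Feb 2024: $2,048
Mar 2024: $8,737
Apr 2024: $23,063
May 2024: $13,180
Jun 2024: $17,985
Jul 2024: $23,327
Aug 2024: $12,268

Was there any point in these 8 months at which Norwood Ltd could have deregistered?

Months below $11,000: Feb 2024, Mar 2024.
Longest run of consecutive months below the threshold: 2.
2 < 5, so Norwood Ltd never became eligible.

No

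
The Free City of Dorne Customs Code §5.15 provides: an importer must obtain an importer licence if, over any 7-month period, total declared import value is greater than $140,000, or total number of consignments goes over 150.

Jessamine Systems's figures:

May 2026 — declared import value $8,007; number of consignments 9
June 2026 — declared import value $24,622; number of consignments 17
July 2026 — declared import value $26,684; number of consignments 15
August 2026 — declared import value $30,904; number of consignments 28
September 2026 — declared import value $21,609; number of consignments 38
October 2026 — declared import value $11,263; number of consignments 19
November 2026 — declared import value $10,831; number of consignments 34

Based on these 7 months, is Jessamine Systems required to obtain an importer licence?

Total declared import value: $8,007 + $24,622 + $26,684 + $30,904 + $21,609 + $11,263 + $10,831 = $133,920 (≤ $140,000).
Total number of consignments: 9 + 17 + 15 + 28 + 38 + 19 + 34 = 160 (> 150).
The test is 'or': at least one threshold is exceeded.

Yes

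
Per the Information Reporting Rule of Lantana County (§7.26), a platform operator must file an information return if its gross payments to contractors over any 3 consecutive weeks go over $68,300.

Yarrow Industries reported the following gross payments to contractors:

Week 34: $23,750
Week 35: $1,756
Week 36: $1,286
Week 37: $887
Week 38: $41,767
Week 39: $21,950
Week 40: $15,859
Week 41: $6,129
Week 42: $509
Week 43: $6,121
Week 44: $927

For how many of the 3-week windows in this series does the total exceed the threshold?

1

Week 34–Week 36: $23,750 + $1,756 + $1,286 = $26,792 (under)
Week 35–Week 37: $1,756 + $1,286 + $887 = $3,929 (under)
Week 36–Week 38: $1,286 + $887 + $41,767 = $43,940 (under)
Week 37–Week 39: $887 + $41,767 + $21,950 = $64,604 (under)
Week 38–Week 40: $41,767 + $21,950 + $15,859 = $79,576 (over)
Week 39–Week 41: $21,950 + $15,859 + $6,129 = $43,938 (under)
Week 40–Week 42: $15,859 + $6,129 + $509 = $22,497 (under)
Week 41–Week 43: $6,129 + $509 + $6,121 = $12,759 (under)
Week 42–Week 44: $509 + $6,121 + $927 = $7,557 (under)
1 window exceeds the threshold.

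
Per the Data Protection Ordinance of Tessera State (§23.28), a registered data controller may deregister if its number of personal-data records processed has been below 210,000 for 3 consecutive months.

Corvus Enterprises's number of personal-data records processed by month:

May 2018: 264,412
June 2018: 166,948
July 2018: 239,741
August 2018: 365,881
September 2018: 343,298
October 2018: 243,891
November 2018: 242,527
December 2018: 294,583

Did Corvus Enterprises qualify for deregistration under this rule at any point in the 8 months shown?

Months below 210,000: June 2018.
Longest run of consecutive months below the threshold: 1.
1 < 3, so Corvus Enterprises never became eligible.

No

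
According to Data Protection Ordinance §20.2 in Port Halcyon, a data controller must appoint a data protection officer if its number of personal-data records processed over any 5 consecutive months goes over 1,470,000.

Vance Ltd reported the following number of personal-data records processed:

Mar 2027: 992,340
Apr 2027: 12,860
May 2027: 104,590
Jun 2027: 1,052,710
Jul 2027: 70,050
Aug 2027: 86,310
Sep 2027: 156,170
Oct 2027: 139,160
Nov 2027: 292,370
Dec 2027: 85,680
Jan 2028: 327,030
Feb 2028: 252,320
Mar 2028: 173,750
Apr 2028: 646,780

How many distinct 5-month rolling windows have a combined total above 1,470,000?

3

Mar 2027–Jul 2027: 992,340 + 12,860 + 104,590 + 1,052,710 + 70,050 = 2,232,550 (over)
Apr 2027–Aug 2027: 12,860 + 104,590 + 1,052,710 + 70,050 + 86,310 = 1,326,520 (under)
May 2027–Sep 2027: 104,590 + 1,052,710 + 70,050 + 86,310 + 156,170 = 1,469,830 (under)
Jun 2027–Oct 2027: 1,052,710 + 70,050 + 86,310 + 156,170 + 139,160 = 1,504,400 (over)
Jul 2027–Nov 2027: 70,050 + 86,310 + 156,170 + 139,160 + 292,370 = 744,060 (under)
Aug 2027–Dec 2027: 86,310 + 156,170 + 139,160 + 292,370 + 85,680 = 759,690 (under)
Sep 2027–Jan 2028: 156,170 + 139,160 + 292,370 + 85,680 + 327,030 = 1,000,410 (under)
Oct 2027–Feb 2028: 139,160 + 292,370 + 85,680 + 327,030 + 252,320 = 1,096,560 (under)
Nov 2027–Mar 2028: 292,370 + 85,680 + 327,030 + 252,320 + 173,750 = 1,131,150 (under)
Dec 2027–Apr 2028: 85,680 + 327,030 + 252,320 + 173,750 + 646,780 = 1,485,560 (over)
3 windows exceed the threshold.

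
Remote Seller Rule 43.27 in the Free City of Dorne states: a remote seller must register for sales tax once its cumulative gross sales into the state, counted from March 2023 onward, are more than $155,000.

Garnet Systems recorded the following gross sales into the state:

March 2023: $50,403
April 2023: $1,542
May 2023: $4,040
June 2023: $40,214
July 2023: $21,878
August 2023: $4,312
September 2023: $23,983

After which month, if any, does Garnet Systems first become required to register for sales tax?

Not triggered

Through March 2023: $50,403
Through April 2023: $51,945
Through May 2023: $55,985
Through June 2023: $96,199
Through July 2023: $118,077
Through August 2023: $122,389
Through September 2023: $146,372
Final cumulative total $146,372 ≤ $155,000; the threshold is never exceeded.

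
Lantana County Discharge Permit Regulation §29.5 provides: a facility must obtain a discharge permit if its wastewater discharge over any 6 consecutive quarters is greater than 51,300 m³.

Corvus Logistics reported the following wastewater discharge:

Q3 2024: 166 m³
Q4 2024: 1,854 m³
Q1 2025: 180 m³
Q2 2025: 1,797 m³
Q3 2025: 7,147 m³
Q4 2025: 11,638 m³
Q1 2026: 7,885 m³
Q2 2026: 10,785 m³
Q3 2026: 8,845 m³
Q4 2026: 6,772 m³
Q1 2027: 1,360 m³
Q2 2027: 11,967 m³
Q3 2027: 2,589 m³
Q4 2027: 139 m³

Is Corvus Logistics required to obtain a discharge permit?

Q3 2024–Q4 2025: 166 m³ + 1,854 m³ + 180 m³ + 1,797 m³ + 7,147 m³ + 11,638 m³ = 22,782 m³ (under)
Q4 2024–Q1 2026: 1,854 m³ + 180 m³ + 1,797 m³ + 7,147 m³ + 11,638 m³ + 7,885 m³ = 30,501 m³ (under)
Q1 2025–Q2 2026: 180 m³ + 1,797 m³ + 7,147 m³ + 11,638 m³ + 7,885 m³ + 10,785 m³ = 39,432 m³ (under)
Q2 2025–Q3 2026: 1,797 m³ + 7,147 m³ + 11,638 m³ + 7,885 m³ + 10,785 m³ + 8,845 m³ = 48,097 m³ (under)
Q3 2025–Q4 2026: 7,147 m³ + 11,638 m³ + 7,885 m³ + 10,785 m³ + 8,845 m³ + 6,772 m³ = 53,072 m³ (over)
Q4 2025–Q1 2027: 11,638 m³ + 7,885 m³ + 10,785 m³ + 8,845 m³ + 6,772 m³ + 1,360 m³ = 47,285 m³ (under)
Q1 2026–Q2 2027: 7,885 m³ + 10,785 m³ + 8,845 m³ + 6,772 m³ + 1,360 m³ + 11,967 m³ = 47,614 m³ (under)
Q2 2026–Q3 2027: 10,785 m³ + 8,845 m³ + 6,772 m³ + 1,360 m³ + 11,967 m³ + 2,589 m³ = 42,318 m³ (under)
Q3 2026–Q4 2027: 8,845 m³ + 6,772 m³ + 1,360 m³ + 11,967 m³ + 2,589 m³ + 139 m³ = 31,672 m³ (under)
At least one window exceeds 51,300 m³.

Yes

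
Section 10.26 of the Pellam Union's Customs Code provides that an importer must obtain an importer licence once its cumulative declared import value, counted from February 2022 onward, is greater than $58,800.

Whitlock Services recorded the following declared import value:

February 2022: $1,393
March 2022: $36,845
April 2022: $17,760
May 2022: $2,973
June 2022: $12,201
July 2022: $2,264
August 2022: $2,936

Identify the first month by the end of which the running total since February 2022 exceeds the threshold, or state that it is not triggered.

May 2022

Through February 2022: $1,393
Through March 2022: $38,238
Through April 2022: $55,998
Through May 2022: $58,971 ← exceeds threshold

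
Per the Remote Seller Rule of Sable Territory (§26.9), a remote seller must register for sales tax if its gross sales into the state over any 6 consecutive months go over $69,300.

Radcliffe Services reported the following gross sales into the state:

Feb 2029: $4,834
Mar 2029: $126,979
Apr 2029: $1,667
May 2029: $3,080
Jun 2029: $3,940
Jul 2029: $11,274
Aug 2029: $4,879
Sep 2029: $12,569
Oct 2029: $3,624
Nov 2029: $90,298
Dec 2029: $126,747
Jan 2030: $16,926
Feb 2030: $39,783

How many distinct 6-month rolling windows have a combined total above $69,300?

Feb 2029–Jul 2029: $4,834 + $126,979 + $1,667 + $3,080 + $3,940 + $11,274 = $151,774 (over)
Mar 2029–Aug 2029: $126,979 + $1,667 + $3,080 + $3,940 + $11,274 + $4,879 = $151,819 (over)
Apr 2029–Sep 2029: $1,667 + $3,080 + $3,940 + $11,274 + $4,879 + $12,569 = $37,409 (under)
May 2029–Oct 2029: $3,080 + $3,940 + $11,274 + $4,879 + $12,569 + $3,624 = $39,366 (under)
Jun 2029–Nov 2029: $3,940 + $11,274 + $4,879 + $12,569 + $3,624 + $90,298 = $126,584 (over)
Jul 2029–Dec 2029: $11,274 + $4,879 + $12,569 + $3,624 + $90,298 + $126,747 = $249,391 (over)
Aug 2029–Jan 2030: $4,879 + $12,569 + $3,624 + $90,298 + $126,747 + $16,926 = $255,043 (over)
Sep 2029–Feb 2030: $12,569 + $3,624 + $90,298 + $126,747 + $16,926 + $39,783 = $289,947 (over)
6 windows exceed the threshold.

6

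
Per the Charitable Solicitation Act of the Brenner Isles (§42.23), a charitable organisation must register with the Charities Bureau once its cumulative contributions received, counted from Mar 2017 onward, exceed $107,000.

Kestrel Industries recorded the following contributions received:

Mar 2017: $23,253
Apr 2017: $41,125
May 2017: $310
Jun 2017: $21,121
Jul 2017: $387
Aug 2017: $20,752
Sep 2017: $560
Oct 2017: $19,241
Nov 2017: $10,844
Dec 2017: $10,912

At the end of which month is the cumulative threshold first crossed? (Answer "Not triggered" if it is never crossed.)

Through Mar 2017: $23,253
Through Apr 2017: $64,378
Through May 2017: $64,688
Through Jun 2017: $85,809
Through Jul 2017: $86,196
Through Aug 2017: $106,948
Through Sep 2017: $107,508 ← exceeds threshold

Sep 2017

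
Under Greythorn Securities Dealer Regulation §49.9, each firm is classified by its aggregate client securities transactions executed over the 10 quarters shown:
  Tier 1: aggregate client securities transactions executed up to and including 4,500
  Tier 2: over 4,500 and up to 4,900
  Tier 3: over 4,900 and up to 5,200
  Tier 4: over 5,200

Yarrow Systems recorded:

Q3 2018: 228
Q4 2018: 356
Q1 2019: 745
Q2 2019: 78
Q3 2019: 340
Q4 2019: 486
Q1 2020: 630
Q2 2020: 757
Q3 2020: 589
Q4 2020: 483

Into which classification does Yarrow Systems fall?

Aggregate client securities transactions executed: 228 + 356 + 745 + 78 + 340 + 486 + 630 + 757 + 589 + 483 = 4,692.
4,500 < 4,692 ≤ 4,900, so Tier 2 applies.

Tier 2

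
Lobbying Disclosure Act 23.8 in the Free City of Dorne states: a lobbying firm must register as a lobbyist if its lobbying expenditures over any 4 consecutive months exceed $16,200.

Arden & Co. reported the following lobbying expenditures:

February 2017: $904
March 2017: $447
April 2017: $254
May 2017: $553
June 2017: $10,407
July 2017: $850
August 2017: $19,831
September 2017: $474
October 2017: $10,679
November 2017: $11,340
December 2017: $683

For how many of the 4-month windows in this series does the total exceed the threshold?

February 2017–May 2017: $904 + $447 + $254 + $553 = $2,158 (under)
March 2017–June 2017: $447 + $254 + $553 + $10,407 = $11,661 (under)
April 2017–July 2017: $254 + $553 + $10,407 + $850 = $12,064 (under)
May 2017–August 2017: $553 + $10,407 + $850 + $19,831 = $31,641 (over)
June 2017–September 2017: $10,407 + $850 + $19,831 + $474 = $31,562 (over)
July 2017–October 2017: $850 + $19,831 + $474 + $10,679 = $31,834 (over)
August 2017–November 2017: $19,831 + $474 + $10,679 + $11,340 = $42,324 (over)
September 2017–December 2017: $474 + $10,679 + $11,340 + $683 = $23,176 (over)
5 windows exceed the threshold.

5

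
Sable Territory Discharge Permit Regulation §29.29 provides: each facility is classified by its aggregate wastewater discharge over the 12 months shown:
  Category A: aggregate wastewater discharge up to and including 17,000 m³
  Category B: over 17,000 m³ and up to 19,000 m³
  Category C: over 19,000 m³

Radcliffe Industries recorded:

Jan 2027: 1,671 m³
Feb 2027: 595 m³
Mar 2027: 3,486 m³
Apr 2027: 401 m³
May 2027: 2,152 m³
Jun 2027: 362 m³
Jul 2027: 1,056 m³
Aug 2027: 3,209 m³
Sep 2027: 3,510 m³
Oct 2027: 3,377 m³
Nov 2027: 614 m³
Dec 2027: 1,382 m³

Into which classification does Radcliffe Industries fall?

Category C

Aggregate wastewater discharge: 1,671 m³ + 595 m³ + 3,486 m³ + 401 m³ + 2,152 m³ + 362 m³ + 1,056 m³ + 3,209 m³ + 3,510 m³ + 3,377 m³ + 614 m³ + 1,382 m³ = 21,815 m³.
21,815 m³ > 19,000 m³, so Category C applies.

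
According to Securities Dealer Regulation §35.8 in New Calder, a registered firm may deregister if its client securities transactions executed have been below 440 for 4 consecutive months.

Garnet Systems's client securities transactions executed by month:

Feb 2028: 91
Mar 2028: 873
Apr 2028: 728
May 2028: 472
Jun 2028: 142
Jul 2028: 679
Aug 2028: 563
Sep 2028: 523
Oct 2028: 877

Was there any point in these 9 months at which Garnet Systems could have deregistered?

No

Months below 440: Feb 2028, Jun 2028.
Longest run of consecutive months below the threshold: 1.
1 < 4, so Garnet Systems never became eligible.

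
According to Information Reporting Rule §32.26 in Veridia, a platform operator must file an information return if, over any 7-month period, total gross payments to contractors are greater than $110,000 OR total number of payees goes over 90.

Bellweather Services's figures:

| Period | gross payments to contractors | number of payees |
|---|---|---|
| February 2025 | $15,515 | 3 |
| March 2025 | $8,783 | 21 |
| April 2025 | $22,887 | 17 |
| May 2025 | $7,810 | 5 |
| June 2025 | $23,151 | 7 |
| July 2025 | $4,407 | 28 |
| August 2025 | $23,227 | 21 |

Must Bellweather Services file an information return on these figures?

Total gross payments to contractors: $15,515 + $8,783 + $22,887 + $7,810 + $23,151 + $4,407 + $23,227 = $105,780 (≤ $110,000).
Total number of payees: 3 + 21 + 17 + 5 + 7 + 28 + 21 = 102 (> 90).
The test is 'or': at least one threshold is exceeded.

Yes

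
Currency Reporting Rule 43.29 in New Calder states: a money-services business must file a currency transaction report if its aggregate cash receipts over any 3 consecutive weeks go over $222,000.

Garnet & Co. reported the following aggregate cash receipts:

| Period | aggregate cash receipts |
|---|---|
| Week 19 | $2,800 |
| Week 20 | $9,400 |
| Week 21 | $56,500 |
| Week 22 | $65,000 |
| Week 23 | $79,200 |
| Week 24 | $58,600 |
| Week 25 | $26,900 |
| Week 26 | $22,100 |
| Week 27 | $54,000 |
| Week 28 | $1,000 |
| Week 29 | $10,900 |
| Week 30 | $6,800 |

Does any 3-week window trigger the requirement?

No

Week 19–Week 21: $2,800 + $9,400 + $56,500 = $68,700 (under)
Week 20–Week 22: $9,400 + $56,500 + $65,000 = $130,900 (under)
Week 21–Week 23: $56,500 + $65,000 + $79,200 = $200,700 (under)
Week 22–Week 24: $65,000 + $79,200 + $58,600 = $202,800 (under)
Week 23–Week 25: $79,200 + $58,600 + $26,900 = $164,700 (under)
Week 24–Week 26: $58,600 + $26,900 + $22,100 = $107,600 (under)
Week 25–Week 27: $26,900 + $22,100 + $54,000 = $103,000 (under)
Week 26–Week 28: $22,100 + $54,000 + $1,000 = $77,100 (under)
Week 27–Week 29: $54,000 + $1,000 + $10,900 = $65,900 (under)
Week 28–Week 30: $1,000 + $10,900 + $6,800 = $18,700 (under)
No window exceeds $222,000.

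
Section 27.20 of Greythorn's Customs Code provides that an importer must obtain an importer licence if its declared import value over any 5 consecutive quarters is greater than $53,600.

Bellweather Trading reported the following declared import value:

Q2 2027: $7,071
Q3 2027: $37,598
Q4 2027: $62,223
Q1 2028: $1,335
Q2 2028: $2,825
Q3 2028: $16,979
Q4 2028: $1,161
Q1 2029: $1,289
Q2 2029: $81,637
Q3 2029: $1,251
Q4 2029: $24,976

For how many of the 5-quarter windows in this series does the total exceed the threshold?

6

Q2 2027–Q2 2028: $7,071 + $37,598 + $62,223 + $1,335 + $2,825 = $111,052 (over)
Q3 2027–Q3 2028: $37,598 + $62,223 + $1,335 + $2,825 + $16,979 = $120,960 (over)
Q4 2027–Q4 2028: $62,223 + $1,335 + $2,825 + $16,979 + $1,161 = $84,523 (over)
Q1 2028–Q1 2029: $1,335 + $2,825 + $16,979 + $1,161 + $1,289 = $23,589 (under)
Q2 2028–Q2 2029: $2,825 + $16,979 + $1,161 + $1,289 + $81,637 = $103,891 (over)
Q3 2028–Q3 2029: $16,979 + $1,161 + $1,289 + $81,637 + $1,251 = $102,317 (over)
Q4 2028–Q4 2029: $1,161 + $1,289 + $81,637 + $1,251 + $24,976 = $110,314 (over)
6 windows exceed the threshold.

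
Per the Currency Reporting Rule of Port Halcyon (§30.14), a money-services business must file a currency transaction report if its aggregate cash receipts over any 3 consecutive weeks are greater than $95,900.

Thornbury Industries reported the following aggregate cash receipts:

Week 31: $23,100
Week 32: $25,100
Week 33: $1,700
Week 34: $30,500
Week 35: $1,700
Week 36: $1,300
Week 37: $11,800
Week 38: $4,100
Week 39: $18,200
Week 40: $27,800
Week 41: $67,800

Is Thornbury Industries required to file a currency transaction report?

Yes

Week 31–Week 33: $23,100 + $25,100 + $1,700 = $49,900 (under)
Week 32–Week 34: $25,100 + $1,700 + $30,500 = $57,300 (under)
Week 33–Week 35: $1,700 + $30,500 + $1,700 = $33,900 (under)
Week 34–Week 36: $30,500 + $1,700 + $1,300 = $33,500 (under)
Week 35–Week 37: $1,700 + $1,300 + $11,800 = $14,800 (under)
Week 36–Week 38: $1,300 + $11,800 + $4,100 = $17,200 (under)
Week 37–Week 39: $11,800 + $4,100 + $18,200 = $34,100 (under)
Week 38–Week 40: $4,100 + $18,200 + $27,800 = $50,100 (under)
Week 39–Week 41: $18,200 + $27,800 + $67,800 = $113,800 (over)
At least one window exceeds $95,900.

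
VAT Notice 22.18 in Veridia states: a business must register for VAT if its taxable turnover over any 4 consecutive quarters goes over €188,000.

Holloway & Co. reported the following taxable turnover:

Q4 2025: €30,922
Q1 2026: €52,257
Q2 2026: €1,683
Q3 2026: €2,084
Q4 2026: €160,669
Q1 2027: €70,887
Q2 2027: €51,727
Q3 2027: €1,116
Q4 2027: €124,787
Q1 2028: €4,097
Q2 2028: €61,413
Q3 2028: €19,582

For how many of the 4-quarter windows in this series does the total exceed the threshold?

7

Q4 2025–Q3 2026: €30,922 + €52,257 + €1,683 + €2,084 = €86,946 (under)
Q1 2026–Q4 2026: €52,257 + €1,683 + €2,084 + €160,669 = €216,693 (over)
Q2 2026–Q1 2027: €1,683 + €2,084 + €160,669 + €70,887 = €235,323 (over)
Q3 2026–Q2 2027: €2,084 + €160,669 + €70,887 + €51,727 = €285,367 (over)
Q4 2026–Q3 2027: €160,669 + €70,887 + €51,727 + €1,116 = €284,399 (over)
Q1 2027–Q4 2027: €70,887 + €51,727 + €1,116 + €124,787 = €248,517 (over)
Q2 2027–Q1 2028: €51,727 + €1,116 + €124,787 + €4,097 = €181,727 (under)
Q3 2027–Q2 2028: €1,116 + €124,787 + €4,097 + €61,413 = €191,413 (over)
Q4 2027–Q3 2028: €124,787 + €4,097 + €61,413 + €19,582 = €209,879 (over)
7 windows exceed the threshold.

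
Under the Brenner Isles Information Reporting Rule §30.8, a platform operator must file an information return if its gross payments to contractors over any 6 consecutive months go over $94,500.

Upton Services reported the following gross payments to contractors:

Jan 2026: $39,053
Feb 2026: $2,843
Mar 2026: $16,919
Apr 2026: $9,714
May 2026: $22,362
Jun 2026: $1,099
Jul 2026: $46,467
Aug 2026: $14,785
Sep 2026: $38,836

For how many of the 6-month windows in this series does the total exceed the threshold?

3

Jan 2026–Jun 2026: $39,053 + $2,843 + $16,919 + $9,714 + $22,362 + $1,099 = $91,990 (under)
Feb 2026–Jul 2026: $2,843 + $16,919 + $9,714 + $22,362 + $1,099 + $46,467 = $99,404 (over)
Mar 2026–Aug 2026: $16,919 + $9,714 + $22,362 + $1,099 + $46,467 + $14,785 = $111,346 (over)
Apr 2026–Sep 2026: $9,714 + $22,362 + $1,099 + $46,467 + $14,785 + $38,836 = $133,263 (over)
3 windows exceed the threshold.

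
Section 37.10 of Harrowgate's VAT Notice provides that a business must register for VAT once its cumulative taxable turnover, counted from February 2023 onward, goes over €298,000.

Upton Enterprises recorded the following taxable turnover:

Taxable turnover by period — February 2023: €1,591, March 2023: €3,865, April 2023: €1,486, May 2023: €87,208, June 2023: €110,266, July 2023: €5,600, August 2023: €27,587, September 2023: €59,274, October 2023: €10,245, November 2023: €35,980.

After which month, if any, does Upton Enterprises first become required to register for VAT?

October 2023

Through February 2023: €1,591
Through March 2023: €5,456
Through April 2023: €6,942
Through May 2023: €94,150
Through June 2023: €204,416
Through July 2023: €210,016
Through August 2023: €237,603
Through September 2023: €296,877
Through October 2023: €307,122 ← exceeds threshold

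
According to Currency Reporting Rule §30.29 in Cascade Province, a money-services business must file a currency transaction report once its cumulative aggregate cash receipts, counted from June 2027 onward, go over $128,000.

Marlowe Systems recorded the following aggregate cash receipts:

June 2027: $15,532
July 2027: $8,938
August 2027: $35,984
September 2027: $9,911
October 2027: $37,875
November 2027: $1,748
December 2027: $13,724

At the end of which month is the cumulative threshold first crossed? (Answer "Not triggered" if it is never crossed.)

Not triggered

Through June 2027: $15,532
Through July 2027: $24,470
Through August 2027: $60,454
Through September 2027: $70,365
Through October 2027: $108,240
Through November 2027: $109,988
Through December 2027: $123,712
Final cumulative total $123,712 ≤ $128,000; the threshold is never exceeded.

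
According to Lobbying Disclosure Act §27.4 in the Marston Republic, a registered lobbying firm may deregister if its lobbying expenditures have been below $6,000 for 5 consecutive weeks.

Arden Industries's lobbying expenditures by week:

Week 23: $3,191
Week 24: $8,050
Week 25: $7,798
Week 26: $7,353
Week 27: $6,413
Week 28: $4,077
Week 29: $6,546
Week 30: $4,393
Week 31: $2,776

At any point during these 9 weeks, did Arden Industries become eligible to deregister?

No

Weeks below $6,000: Week 23, Week 28, Week 30, Week 31.
Longest run of consecutive weeks below the threshold: 2.
2 < 5, so Arden Industries never became eligible.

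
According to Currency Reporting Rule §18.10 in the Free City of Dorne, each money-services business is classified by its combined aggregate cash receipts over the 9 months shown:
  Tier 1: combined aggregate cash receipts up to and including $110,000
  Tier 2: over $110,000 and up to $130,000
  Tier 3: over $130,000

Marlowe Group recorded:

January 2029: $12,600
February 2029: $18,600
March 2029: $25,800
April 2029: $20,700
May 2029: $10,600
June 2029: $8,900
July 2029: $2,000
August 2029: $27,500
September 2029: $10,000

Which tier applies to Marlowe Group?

Tier 3

Combined aggregate cash receipts: $12,600 + $18,600 + $25,800 + $20,700 + $10,600 + $8,900 + $2,000 + $27,500 + $10,000 = $136,700.
$136,700 > $130,000, so Tier 3 applies.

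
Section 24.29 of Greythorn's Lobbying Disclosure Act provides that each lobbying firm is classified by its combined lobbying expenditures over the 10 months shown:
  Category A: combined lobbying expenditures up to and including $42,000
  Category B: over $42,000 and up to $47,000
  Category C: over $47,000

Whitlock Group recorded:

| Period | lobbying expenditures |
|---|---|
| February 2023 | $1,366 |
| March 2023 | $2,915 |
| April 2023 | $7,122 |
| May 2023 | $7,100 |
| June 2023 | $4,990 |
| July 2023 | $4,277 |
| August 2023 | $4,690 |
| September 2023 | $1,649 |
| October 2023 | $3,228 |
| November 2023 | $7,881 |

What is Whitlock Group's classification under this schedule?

Combined lobbying expenditures: $1,366 + $2,915 + $7,122 + $7,100 + $4,990 + $4,277 + $4,690 + $1,649 + $3,228 + $7,881 = $45,218.
$42,000 < $45,218 ≤ $47,000, so Category B applies.

Category B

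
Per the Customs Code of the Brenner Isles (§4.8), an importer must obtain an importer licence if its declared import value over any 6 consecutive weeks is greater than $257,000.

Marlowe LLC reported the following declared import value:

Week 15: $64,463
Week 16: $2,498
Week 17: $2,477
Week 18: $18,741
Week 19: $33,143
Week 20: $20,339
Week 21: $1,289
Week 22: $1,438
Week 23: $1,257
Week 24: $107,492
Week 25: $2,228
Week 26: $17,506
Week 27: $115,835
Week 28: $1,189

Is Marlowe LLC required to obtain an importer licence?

Week 15–Week 20: $64,463 + $2,498 + $2,477 + $18,741 + $33,143 + $20,339 = $141,661 (under)
Week 16–Week 21: $2,498 + $2,477 + $18,741 + $33,143 + $20,339 + $1,289 = $78,487 (under)
Week 17–Week 22: $2,477 + $18,741 + $33,143 + $20,339 + $1,289 + $1,438 = $77,427 (under)
Week 18–Week 23: $18,741 + $33,143 + $20,339 + $1,289 + $1,438 + $1,257 = $76,207 (under)
Week 19–Week 24: $33,143 + $20,339 + $1,289 + $1,438 + $1,257 + $107,492 = $164,958 (under)
Week 20–Week 25: $20,339 + $1,289 + $1,438 + $1,257 + $107,492 + $2,228 = $134,043 (under)
Week 21–Week 26: $1,289 + $1,438 + $1,257 + $107,492 + $2,228 + $17,506 = $131,210 (under)
Week 22–Week 27: $1,438 + $1,257 + $107,492 + $2,228 + $17,506 + $115,835 = $245,756 (under)
Week 23–Week 28: $1,257 + $107,492 + $2,228 + $17,506 + $115,835 + $1,189 = $245,507 (under)
No window exceeds $257,000.

No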